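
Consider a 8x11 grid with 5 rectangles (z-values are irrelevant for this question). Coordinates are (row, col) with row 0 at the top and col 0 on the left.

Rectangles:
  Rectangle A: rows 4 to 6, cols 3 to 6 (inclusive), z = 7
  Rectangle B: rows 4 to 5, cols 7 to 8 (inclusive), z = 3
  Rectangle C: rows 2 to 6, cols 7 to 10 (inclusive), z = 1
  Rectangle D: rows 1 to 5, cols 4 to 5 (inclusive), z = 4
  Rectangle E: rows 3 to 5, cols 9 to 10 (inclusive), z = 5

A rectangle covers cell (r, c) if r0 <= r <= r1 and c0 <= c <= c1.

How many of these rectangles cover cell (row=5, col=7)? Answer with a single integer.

Answer: 2

Derivation:
Check cell (5,7):
  A: rows 4-6 cols 3-6 -> outside (col miss)
  B: rows 4-5 cols 7-8 -> covers
  C: rows 2-6 cols 7-10 -> covers
  D: rows 1-5 cols 4-5 -> outside (col miss)
  E: rows 3-5 cols 9-10 -> outside (col miss)
Count covering = 2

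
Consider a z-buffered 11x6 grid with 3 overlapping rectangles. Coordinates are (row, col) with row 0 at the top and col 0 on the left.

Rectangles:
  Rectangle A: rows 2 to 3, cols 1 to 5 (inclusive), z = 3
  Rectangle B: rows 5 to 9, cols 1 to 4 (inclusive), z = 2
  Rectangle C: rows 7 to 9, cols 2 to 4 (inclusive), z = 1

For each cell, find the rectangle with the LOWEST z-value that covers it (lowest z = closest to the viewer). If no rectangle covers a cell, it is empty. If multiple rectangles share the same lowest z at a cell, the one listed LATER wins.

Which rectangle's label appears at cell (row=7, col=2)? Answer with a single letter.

Answer: C

Derivation:
Check cell (7,2):
  A: rows 2-3 cols 1-5 -> outside (row miss)
  B: rows 5-9 cols 1-4 z=2 -> covers; best now B (z=2)
  C: rows 7-9 cols 2-4 z=1 -> covers; best now C (z=1)
Winner: C at z=1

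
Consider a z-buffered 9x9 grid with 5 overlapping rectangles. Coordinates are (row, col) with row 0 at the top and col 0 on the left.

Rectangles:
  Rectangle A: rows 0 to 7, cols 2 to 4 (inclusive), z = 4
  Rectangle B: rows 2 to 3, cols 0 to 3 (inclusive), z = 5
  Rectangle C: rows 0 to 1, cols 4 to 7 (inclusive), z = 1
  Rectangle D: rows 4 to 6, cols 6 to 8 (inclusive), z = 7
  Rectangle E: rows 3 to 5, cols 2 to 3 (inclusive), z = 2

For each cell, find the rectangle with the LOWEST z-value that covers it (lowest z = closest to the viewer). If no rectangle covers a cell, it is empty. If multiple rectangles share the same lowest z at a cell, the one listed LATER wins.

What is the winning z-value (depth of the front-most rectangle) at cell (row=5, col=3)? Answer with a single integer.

Check cell (5,3):
  A: rows 0-7 cols 2-4 z=4 -> covers; best now A (z=4)
  B: rows 2-3 cols 0-3 -> outside (row miss)
  C: rows 0-1 cols 4-7 -> outside (row miss)
  D: rows 4-6 cols 6-8 -> outside (col miss)
  E: rows 3-5 cols 2-3 z=2 -> covers; best now E (z=2)
Winner: E at z=2

Answer: 2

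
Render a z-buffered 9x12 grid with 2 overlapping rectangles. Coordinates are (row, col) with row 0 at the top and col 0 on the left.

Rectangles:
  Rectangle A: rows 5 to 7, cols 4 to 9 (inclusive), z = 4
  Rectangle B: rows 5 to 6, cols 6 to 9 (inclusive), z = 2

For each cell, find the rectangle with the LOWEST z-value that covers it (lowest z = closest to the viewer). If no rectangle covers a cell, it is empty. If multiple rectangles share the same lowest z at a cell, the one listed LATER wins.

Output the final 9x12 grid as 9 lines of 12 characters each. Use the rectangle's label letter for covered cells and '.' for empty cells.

............
............
............
............
............
....AABBBB..
....AABBBB..
....AAAAAA..
............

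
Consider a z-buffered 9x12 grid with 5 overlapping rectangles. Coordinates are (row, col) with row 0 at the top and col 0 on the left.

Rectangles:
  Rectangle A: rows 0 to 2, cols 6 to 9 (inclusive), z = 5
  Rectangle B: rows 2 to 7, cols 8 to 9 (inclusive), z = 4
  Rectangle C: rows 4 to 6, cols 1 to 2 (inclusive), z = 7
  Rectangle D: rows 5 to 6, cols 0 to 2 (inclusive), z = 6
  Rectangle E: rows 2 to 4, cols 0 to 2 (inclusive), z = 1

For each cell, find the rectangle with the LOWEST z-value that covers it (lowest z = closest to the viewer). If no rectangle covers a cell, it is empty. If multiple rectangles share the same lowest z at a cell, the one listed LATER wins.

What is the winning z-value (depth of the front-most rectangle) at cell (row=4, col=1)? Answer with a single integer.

Answer: 1

Derivation:
Check cell (4,1):
  A: rows 0-2 cols 6-9 -> outside (row miss)
  B: rows 2-7 cols 8-9 -> outside (col miss)
  C: rows 4-6 cols 1-2 z=7 -> covers; best now C (z=7)
  D: rows 5-6 cols 0-2 -> outside (row miss)
  E: rows 2-4 cols 0-2 z=1 -> covers; best now E (z=1)
Winner: E at z=1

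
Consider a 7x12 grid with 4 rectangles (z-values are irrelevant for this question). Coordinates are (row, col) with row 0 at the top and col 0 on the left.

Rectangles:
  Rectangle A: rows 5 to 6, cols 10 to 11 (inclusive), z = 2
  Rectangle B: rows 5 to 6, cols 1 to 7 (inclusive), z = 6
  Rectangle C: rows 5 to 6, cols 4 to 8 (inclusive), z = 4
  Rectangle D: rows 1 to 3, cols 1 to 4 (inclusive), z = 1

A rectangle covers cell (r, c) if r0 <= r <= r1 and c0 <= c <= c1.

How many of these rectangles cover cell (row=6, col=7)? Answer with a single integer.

Check cell (6,7):
  A: rows 5-6 cols 10-11 -> outside (col miss)
  B: rows 5-6 cols 1-7 -> covers
  C: rows 5-6 cols 4-8 -> covers
  D: rows 1-3 cols 1-4 -> outside (row miss)
Count covering = 2

Answer: 2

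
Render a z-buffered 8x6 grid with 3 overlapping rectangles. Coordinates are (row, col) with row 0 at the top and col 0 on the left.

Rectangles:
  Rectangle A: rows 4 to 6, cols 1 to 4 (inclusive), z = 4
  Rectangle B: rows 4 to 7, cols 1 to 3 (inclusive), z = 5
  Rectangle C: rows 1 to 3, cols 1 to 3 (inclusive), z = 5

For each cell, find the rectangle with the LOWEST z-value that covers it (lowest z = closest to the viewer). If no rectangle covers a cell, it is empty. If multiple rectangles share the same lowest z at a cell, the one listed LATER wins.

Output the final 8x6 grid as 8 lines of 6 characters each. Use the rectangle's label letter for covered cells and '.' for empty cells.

......
.CCC..
.CCC..
.CCC..
.AAAA.
.AAAA.
.AAAA.
.BBB..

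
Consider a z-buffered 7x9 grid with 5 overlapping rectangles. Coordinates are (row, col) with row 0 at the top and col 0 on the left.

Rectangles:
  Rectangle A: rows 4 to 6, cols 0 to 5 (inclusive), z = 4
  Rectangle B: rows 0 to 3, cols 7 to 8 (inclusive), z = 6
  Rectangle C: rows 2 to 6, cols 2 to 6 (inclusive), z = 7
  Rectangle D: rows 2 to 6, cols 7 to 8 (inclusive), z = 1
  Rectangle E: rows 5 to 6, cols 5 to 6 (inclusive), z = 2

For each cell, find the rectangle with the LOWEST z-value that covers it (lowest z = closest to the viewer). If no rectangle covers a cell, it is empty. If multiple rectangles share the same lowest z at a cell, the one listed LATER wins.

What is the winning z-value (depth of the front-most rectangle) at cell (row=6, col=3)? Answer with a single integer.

Check cell (6,3):
  A: rows 4-6 cols 0-5 z=4 -> covers; best now A (z=4)
  B: rows 0-3 cols 7-8 -> outside (row miss)
  C: rows 2-6 cols 2-6 z=7 -> covers; best now A (z=4)
  D: rows 2-6 cols 7-8 -> outside (col miss)
  E: rows 5-6 cols 5-6 -> outside (col miss)
Winner: A at z=4

Answer: 4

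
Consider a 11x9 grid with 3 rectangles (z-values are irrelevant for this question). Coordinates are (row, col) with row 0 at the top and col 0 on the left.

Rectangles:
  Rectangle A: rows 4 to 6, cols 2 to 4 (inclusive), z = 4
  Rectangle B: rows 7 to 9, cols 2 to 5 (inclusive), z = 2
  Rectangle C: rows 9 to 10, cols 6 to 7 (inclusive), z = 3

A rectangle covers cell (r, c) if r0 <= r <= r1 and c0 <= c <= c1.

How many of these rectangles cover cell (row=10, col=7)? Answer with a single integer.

Answer: 1

Derivation:
Check cell (10,7):
  A: rows 4-6 cols 2-4 -> outside (row miss)
  B: rows 7-9 cols 2-5 -> outside (row miss)
  C: rows 9-10 cols 6-7 -> covers
Count covering = 1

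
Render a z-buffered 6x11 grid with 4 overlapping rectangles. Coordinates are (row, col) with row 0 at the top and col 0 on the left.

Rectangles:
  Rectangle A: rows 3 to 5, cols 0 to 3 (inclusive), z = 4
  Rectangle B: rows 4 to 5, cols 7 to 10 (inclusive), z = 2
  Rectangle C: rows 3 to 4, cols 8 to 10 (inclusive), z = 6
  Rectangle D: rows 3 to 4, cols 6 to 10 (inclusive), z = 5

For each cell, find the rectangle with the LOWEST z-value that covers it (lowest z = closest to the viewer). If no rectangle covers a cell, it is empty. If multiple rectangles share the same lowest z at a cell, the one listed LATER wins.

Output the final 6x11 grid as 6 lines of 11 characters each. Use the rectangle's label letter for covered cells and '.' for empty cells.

...........
...........
...........
AAAA..DDDDD
AAAA..DBBBB
AAAA...BBBB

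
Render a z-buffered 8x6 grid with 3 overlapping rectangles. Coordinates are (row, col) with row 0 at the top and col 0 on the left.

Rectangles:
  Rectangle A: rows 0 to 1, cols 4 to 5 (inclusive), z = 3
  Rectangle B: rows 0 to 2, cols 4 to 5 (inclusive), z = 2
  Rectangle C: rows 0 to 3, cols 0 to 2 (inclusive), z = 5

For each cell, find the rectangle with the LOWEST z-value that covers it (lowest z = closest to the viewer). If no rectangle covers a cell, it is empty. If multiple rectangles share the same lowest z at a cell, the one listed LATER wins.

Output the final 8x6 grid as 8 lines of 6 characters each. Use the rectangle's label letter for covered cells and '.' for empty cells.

CCC.BB
CCC.BB
CCC.BB
CCC...
......
......
......
......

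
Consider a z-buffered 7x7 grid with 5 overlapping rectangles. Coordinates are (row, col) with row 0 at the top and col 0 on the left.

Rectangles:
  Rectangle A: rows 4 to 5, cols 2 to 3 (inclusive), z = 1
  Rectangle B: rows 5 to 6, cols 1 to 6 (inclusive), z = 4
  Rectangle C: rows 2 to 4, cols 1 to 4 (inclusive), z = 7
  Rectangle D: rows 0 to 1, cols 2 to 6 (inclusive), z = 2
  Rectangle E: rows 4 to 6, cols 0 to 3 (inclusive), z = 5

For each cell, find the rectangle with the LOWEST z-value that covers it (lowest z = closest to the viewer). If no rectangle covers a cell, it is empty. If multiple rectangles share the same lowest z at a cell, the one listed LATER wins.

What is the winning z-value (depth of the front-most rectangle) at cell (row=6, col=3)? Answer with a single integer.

Check cell (6,3):
  A: rows 4-5 cols 2-3 -> outside (row miss)
  B: rows 5-6 cols 1-6 z=4 -> covers; best now B (z=4)
  C: rows 2-4 cols 1-4 -> outside (row miss)
  D: rows 0-1 cols 2-6 -> outside (row miss)
  E: rows 4-6 cols 0-3 z=5 -> covers; best now B (z=4)
Winner: B at z=4

Answer: 4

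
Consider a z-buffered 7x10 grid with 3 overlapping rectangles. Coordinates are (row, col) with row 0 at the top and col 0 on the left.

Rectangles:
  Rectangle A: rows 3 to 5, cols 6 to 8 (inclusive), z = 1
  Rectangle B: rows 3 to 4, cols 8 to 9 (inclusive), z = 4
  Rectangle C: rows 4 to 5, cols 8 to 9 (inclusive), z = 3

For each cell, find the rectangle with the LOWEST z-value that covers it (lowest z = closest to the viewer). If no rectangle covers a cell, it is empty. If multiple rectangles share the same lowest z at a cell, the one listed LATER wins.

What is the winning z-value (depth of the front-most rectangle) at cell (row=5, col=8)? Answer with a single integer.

Check cell (5,8):
  A: rows 3-5 cols 6-8 z=1 -> covers; best now A (z=1)
  B: rows 3-4 cols 8-9 -> outside (row miss)
  C: rows 4-5 cols 8-9 z=3 -> covers; best now A (z=1)
Winner: A at z=1

Answer: 1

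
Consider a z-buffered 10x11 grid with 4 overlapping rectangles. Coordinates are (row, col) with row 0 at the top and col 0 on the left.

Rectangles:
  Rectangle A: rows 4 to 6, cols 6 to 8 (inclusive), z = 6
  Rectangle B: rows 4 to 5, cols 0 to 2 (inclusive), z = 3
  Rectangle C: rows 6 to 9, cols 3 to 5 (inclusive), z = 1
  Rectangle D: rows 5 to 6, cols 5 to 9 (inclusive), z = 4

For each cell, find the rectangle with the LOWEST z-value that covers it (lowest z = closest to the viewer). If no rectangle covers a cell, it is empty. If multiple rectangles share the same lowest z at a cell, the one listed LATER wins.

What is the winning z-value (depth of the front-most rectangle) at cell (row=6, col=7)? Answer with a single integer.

Answer: 4

Derivation:
Check cell (6,7):
  A: rows 4-6 cols 6-8 z=6 -> covers; best now A (z=6)
  B: rows 4-5 cols 0-2 -> outside (row miss)
  C: rows 6-9 cols 3-5 -> outside (col miss)
  D: rows 5-6 cols 5-9 z=4 -> covers; best now D (z=4)
Winner: D at z=4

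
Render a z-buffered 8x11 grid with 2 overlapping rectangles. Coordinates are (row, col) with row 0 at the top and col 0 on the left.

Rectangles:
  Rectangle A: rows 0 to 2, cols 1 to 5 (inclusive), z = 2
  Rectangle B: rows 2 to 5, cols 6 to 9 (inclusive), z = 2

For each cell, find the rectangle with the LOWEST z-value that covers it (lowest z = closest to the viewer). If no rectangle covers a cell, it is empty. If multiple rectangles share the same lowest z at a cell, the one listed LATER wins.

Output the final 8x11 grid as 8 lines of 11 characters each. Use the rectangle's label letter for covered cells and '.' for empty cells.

.AAAAA.....
.AAAAA.....
.AAAAABBBB.
......BBBB.
......BBBB.
......BBBB.
...........
...........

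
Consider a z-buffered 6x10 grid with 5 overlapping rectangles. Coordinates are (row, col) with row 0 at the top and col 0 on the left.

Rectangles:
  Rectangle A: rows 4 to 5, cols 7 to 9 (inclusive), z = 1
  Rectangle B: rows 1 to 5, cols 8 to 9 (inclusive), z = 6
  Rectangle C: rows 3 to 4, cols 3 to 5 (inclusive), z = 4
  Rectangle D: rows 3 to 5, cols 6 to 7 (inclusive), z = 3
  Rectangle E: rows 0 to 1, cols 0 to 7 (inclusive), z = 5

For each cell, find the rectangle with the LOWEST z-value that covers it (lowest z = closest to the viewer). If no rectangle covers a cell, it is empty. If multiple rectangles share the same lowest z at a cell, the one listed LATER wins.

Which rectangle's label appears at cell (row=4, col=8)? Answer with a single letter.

Answer: A

Derivation:
Check cell (4,8):
  A: rows 4-5 cols 7-9 z=1 -> covers; best now A (z=1)
  B: rows 1-5 cols 8-9 z=6 -> covers; best now A (z=1)
  C: rows 3-4 cols 3-5 -> outside (col miss)
  D: rows 3-5 cols 6-7 -> outside (col miss)
  E: rows 0-1 cols 0-7 -> outside (row miss)
Winner: A at z=1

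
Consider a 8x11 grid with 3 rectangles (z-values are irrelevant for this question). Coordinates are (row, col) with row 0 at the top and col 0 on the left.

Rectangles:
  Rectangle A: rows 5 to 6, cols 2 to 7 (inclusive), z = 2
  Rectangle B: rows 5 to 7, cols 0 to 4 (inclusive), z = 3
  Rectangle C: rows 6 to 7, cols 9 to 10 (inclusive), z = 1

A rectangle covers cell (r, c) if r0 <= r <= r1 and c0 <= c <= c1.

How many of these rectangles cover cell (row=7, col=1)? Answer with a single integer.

Answer: 1

Derivation:
Check cell (7,1):
  A: rows 5-6 cols 2-7 -> outside (row miss)
  B: rows 5-7 cols 0-4 -> covers
  C: rows 6-7 cols 9-10 -> outside (col miss)
Count covering = 1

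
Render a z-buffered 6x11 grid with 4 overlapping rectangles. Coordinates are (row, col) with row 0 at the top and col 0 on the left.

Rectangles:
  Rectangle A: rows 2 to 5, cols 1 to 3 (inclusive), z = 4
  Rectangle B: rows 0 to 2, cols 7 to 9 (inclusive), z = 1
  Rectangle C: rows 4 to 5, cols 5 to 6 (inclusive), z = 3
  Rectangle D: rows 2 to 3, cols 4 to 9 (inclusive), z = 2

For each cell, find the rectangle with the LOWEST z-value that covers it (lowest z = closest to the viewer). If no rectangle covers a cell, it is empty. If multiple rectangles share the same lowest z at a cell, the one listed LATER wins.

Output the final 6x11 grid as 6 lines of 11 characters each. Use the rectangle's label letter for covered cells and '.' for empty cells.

.......BBB.
.......BBB.
.AAADDDBBB.
.AAADDDDDD.
.AAA.CC....
.AAA.CC....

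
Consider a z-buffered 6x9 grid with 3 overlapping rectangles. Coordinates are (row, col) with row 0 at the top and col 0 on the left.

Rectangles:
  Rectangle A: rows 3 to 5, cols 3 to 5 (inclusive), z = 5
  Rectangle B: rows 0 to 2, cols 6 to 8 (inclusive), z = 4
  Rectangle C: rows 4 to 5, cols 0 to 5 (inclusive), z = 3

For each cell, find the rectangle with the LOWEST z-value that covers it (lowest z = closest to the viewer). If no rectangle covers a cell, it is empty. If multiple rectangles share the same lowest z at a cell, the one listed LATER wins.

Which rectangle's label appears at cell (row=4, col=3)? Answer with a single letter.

Check cell (4,3):
  A: rows 3-5 cols 3-5 z=5 -> covers; best now A (z=5)
  B: rows 0-2 cols 6-8 -> outside (row miss)
  C: rows 4-5 cols 0-5 z=3 -> covers; best now C (z=3)
Winner: C at z=3

Answer: C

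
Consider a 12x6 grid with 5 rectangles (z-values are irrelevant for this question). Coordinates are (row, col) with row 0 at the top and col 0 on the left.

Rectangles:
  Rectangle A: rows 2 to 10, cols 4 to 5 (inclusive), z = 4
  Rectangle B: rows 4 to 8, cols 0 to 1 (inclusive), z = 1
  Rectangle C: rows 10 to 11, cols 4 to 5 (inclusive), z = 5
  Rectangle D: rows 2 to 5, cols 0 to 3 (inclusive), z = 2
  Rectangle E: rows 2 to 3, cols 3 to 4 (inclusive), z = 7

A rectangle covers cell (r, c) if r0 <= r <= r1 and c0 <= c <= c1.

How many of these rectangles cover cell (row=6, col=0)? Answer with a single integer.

Answer: 1

Derivation:
Check cell (6,0):
  A: rows 2-10 cols 4-5 -> outside (col miss)
  B: rows 4-8 cols 0-1 -> covers
  C: rows 10-11 cols 4-5 -> outside (row miss)
  D: rows 2-5 cols 0-3 -> outside (row miss)
  E: rows 2-3 cols 3-4 -> outside (row miss)
Count covering = 1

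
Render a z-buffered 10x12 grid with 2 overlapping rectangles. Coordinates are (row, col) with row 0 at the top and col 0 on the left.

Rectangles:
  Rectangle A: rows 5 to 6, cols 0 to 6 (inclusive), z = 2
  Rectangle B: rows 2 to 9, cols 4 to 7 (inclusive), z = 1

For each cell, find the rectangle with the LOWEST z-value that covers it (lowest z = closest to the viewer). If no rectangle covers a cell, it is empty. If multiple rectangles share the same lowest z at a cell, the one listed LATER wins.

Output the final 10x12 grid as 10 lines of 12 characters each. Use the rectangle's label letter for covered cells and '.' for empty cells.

............
............
....BBBB....
....BBBB....
....BBBB....
AAAABBBB....
AAAABBBB....
....BBBB....
....BBBB....
....BBBB....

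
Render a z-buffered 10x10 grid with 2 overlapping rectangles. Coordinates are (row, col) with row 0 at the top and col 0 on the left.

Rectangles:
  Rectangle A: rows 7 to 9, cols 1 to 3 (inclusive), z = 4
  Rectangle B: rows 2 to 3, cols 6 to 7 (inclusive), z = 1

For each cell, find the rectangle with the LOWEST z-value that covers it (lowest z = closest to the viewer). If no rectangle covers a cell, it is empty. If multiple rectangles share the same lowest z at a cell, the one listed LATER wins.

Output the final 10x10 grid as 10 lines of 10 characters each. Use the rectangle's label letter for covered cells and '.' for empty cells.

..........
..........
......BB..
......BB..
..........
..........
..........
.AAA......
.AAA......
.AAA......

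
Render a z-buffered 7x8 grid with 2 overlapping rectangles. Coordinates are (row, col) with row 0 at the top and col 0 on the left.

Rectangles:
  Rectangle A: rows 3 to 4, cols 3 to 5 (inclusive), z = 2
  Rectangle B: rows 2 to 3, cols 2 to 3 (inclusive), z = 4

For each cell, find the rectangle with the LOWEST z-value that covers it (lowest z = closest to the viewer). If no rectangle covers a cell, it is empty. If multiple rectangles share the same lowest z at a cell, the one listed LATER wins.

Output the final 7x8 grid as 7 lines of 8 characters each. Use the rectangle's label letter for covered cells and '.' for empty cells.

........
........
..BB....
..BAAA..
...AAA..
........
........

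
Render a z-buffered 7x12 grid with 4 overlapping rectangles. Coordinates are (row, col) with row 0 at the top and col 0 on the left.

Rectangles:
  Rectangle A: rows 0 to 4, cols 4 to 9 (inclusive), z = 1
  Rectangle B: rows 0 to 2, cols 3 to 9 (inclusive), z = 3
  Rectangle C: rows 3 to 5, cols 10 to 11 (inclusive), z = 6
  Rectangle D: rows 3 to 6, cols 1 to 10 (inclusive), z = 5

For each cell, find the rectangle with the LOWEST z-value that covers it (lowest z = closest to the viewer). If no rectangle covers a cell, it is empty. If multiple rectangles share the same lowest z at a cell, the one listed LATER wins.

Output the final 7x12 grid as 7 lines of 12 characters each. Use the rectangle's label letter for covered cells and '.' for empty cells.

...BAAAAAA..
...BAAAAAA..
...BAAAAAA..
.DDDAAAAAADC
.DDDAAAAAADC
.DDDDDDDDDDC
.DDDDDDDDDD.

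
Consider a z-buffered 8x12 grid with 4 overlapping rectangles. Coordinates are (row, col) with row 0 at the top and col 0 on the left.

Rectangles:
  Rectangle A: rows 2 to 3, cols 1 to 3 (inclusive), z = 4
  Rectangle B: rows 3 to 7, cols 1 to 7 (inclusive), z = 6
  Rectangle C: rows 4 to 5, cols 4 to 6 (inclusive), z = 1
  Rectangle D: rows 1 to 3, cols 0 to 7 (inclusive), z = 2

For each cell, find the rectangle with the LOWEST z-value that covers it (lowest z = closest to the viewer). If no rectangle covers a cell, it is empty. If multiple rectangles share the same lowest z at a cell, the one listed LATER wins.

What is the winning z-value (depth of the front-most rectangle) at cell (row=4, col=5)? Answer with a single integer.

Answer: 1

Derivation:
Check cell (4,5):
  A: rows 2-3 cols 1-3 -> outside (row miss)
  B: rows 3-7 cols 1-7 z=6 -> covers; best now B (z=6)
  C: rows 4-5 cols 4-6 z=1 -> covers; best now C (z=1)
  D: rows 1-3 cols 0-7 -> outside (row miss)
Winner: C at z=1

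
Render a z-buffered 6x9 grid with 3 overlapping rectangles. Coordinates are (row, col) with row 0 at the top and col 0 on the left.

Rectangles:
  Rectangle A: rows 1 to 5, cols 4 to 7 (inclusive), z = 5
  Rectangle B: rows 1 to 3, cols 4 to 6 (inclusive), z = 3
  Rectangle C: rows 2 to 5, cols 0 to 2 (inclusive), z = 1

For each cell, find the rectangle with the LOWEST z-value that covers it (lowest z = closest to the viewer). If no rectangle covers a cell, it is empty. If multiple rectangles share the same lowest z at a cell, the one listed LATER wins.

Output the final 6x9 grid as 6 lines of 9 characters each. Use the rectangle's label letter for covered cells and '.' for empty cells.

.........
....BBBA.
CCC.BBBA.
CCC.BBBA.
CCC.AAAA.
CCC.AAAA.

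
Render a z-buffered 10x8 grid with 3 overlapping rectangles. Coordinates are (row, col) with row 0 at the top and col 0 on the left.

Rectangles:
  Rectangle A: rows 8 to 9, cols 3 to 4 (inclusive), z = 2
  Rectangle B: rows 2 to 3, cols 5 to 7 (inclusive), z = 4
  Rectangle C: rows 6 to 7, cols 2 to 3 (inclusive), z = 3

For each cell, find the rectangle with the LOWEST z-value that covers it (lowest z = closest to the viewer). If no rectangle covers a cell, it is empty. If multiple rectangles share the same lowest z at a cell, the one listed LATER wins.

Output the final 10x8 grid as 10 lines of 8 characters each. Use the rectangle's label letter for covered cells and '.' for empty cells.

........
........
.....BBB
.....BBB
........
........
..CC....
..CC....
...AA...
...AA...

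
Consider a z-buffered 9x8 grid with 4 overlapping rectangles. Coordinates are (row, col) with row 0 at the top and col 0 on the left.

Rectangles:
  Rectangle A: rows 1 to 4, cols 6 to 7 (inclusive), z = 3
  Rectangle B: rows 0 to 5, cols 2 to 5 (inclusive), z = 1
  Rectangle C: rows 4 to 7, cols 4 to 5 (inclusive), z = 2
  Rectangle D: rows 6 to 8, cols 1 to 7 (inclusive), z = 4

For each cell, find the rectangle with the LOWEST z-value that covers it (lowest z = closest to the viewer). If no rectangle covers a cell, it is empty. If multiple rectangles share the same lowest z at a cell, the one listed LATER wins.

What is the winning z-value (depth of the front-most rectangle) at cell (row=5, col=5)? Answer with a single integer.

Answer: 1

Derivation:
Check cell (5,5):
  A: rows 1-4 cols 6-7 -> outside (row miss)
  B: rows 0-5 cols 2-5 z=1 -> covers; best now B (z=1)
  C: rows 4-7 cols 4-5 z=2 -> covers; best now B (z=1)
  D: rows 6-8 cols 1-7 -> outside (row miss)
Winner: B at z=1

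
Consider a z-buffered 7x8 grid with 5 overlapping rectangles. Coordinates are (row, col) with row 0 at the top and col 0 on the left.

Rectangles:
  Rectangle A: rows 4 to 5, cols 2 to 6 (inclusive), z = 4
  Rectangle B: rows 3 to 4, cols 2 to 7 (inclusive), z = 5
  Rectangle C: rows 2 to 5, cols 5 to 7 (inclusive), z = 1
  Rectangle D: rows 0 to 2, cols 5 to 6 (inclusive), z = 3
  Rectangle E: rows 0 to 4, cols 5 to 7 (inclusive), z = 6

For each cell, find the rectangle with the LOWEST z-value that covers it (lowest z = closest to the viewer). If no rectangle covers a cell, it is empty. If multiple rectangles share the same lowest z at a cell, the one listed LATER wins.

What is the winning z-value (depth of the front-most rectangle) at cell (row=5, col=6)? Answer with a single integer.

Answer: 1

Derivation:
Check cell (5,6):
  A: rows 4-5 cols 2-6 z=4 -> covers; best now A (z=4)
  B: rows 3-4 cols 2-7 -> outside (row miss)
  C: rows 2-5 cols 5-7 z=1 -> covers; best now C (z=1)
  D: rows 0-2 cols 5-6 -> outside (row miss)
  E: rows 0-4 cols 5-7 -> outside (row miss)
Winner: C at z=1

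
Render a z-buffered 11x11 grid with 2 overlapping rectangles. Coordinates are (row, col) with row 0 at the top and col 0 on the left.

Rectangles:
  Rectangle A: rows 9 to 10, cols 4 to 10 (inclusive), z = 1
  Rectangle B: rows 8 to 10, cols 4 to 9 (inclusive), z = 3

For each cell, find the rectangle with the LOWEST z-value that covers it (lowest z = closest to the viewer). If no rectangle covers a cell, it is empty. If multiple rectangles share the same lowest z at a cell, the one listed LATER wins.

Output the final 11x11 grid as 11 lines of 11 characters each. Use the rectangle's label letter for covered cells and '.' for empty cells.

...........
...........
...........
...........
...........
...........
...........
...........
....BBBBBB.
....AAAAAAA
....AAAAAAA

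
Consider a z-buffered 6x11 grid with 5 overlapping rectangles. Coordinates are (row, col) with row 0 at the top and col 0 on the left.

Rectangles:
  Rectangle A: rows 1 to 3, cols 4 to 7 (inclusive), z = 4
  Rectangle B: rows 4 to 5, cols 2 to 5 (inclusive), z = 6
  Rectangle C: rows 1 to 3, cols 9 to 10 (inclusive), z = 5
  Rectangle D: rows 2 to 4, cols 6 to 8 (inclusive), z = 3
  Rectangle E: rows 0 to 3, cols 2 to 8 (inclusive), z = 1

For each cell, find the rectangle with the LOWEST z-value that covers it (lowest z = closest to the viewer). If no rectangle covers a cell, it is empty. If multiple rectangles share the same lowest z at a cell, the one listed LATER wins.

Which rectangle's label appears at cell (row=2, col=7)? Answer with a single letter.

Check cell (2,7):
  A: rows 1-3 cols 4-7 z=4 -> covers; best now A (z=4)
  B: rows 4-5 cols 2-5 -> outside (row miss)
  C: rows 1-3 cols 9-10 -> outside (col miss)
  D: rows 2-4 cols 6-8 z=3 -> covers; best now D (z=3)
  E: rows 0-3 cols 2-8 z=1 -> covers; best now E (z=1)
Winner: E at z=1

Answer: E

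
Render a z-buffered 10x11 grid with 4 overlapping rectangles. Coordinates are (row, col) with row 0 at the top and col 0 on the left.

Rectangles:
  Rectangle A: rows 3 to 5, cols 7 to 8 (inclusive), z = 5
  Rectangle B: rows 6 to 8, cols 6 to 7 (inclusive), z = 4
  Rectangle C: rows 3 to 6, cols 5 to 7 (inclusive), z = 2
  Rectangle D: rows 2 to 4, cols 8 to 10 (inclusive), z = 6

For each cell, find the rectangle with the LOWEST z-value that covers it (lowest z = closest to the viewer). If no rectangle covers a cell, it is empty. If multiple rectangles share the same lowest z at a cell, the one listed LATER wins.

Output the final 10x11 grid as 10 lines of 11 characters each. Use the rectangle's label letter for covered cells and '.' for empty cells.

...........
...........
........DDD
.....CCCADD
.....CCCADD
.....CCCA..
.....CCC...
......BB...
......BB...
...........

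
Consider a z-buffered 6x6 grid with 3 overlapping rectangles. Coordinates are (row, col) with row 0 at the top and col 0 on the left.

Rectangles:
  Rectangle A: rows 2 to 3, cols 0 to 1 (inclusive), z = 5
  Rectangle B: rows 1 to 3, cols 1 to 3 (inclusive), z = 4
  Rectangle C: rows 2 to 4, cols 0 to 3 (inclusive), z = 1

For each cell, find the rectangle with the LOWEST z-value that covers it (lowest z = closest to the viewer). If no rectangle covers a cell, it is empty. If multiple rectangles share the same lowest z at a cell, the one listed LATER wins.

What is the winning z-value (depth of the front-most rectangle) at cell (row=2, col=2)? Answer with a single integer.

Check cell (2,2):
  A: rows 2-3 cols 0-1 -> outside (col miss)
  B: rows 1-3 cols 1-3 z=4 -> covers; best now B (z=4)
  C: rows 2-4 cols 0-3 z=1 -> covers; best now C (z=1)
Winner: C at z=1

Answer: 1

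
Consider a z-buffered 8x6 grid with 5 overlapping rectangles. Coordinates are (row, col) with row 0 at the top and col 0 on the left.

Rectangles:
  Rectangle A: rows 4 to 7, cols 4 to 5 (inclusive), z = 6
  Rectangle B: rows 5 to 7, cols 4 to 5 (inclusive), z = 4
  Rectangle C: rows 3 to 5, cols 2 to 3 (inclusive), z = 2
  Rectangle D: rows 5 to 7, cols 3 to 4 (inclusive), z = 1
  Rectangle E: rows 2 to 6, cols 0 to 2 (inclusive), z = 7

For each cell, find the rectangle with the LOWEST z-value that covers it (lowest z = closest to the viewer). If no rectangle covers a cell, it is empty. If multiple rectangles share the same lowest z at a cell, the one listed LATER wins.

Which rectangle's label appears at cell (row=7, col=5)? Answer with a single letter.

Answer: B

Derivation:
Check cell (7,5):
  A: rows 4-7 cols 4-5 z=6 -> covers; best now A (z=6)
  B: rows 5-7 cols 4-5 z=4 -> covers; best now B (z=4)
  C: rows 3-5 cols 2-3 -> outside (row miss)
  D: rows 5-7 cols 3-4 -> outside (col miss)
  E: rows 2-6 cols 0-2 -> outside (row miss)
Winner: B at z=4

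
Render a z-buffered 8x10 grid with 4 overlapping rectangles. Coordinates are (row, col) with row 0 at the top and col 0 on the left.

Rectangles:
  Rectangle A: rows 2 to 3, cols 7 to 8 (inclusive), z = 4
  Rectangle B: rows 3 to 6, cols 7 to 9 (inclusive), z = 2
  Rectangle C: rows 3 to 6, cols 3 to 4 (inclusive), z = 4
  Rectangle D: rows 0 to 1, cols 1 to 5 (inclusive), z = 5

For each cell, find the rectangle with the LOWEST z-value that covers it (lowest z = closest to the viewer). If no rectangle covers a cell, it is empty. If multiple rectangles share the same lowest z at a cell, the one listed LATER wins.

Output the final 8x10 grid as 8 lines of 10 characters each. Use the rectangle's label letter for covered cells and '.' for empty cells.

.DDDDD....
.DDDDD....
.......AA.
...CC..BBB
...CC..BBB
...CC..BBB
...CC..BBB
..........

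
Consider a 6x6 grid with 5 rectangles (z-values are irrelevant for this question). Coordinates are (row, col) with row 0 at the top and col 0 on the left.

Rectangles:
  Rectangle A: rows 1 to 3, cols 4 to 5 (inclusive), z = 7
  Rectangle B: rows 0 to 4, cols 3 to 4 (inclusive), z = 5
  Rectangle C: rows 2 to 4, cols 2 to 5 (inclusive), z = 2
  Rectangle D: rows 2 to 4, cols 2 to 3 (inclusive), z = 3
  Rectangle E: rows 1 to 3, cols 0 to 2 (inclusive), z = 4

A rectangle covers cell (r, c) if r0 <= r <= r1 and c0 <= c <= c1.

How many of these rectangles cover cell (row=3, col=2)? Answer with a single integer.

Check cell (3,2):
  A: rows 1-3 cols 4-5 -> outside (col miss)
  B: rows 0-4 cols 3-4 -> outside (col miss)
  C: rows 2-4 cols 2-5 -> covers
  D: rows 2-4 cols 2-3 -> covers
  E: rows 1-3 cols 0-2 -> covers
Count covering = 3

Answer: 3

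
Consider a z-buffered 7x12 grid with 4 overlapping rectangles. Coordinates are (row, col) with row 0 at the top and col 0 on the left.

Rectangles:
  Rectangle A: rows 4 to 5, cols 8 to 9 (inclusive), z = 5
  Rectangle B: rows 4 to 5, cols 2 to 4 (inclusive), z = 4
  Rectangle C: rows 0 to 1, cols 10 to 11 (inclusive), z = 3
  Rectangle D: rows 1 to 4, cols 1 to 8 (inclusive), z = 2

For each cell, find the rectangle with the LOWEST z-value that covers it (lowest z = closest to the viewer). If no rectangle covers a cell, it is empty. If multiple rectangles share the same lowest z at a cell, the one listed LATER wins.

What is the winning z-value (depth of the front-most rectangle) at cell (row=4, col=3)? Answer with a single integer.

Answer: 2

Derivation:
Check cell (4,3):
  A: rows 4-5 cols 8-9 -> outside (col miss)
  B: rows 4-5 cols 2-4 z=4 -> covers; best now B (z=4)
  C: rows 0-1 cols 10-11 -> outside (row miss)
  D: rows 1-4 cols 1-8 z=2 -> covers; best now D (z=2)
Winner: D at z=2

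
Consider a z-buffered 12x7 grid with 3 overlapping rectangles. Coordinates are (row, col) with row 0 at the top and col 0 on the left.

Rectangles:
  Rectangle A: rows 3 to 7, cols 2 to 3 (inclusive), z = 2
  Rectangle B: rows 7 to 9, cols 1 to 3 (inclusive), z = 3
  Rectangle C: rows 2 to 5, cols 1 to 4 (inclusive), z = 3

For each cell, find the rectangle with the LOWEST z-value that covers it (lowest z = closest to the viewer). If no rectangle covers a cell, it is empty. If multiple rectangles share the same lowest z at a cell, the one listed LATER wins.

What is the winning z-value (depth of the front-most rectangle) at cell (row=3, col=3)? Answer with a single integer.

Check cell (3,3):
  A: rows 3-7 cols 2-3 z=2 -> covers; best now A (z=2)
  B: rows 7-9 cols 1-3 -> outside (row miss)
  C: rows 2-5 cols 1-4 z=3 -> covers; best now A (z=2)
Winner: A at z=2

Answer: 2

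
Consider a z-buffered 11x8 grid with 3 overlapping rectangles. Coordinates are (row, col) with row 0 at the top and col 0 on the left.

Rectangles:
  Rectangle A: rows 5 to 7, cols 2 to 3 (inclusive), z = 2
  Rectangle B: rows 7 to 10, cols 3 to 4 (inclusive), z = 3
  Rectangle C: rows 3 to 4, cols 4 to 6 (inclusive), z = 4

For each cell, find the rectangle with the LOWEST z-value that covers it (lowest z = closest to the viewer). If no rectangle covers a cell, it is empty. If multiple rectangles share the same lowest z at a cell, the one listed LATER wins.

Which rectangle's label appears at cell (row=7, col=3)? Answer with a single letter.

Check cell (7,3):
  A: rows 5-7 cols 2-3 z=2 -> covers; best now A (z=2)
  B: rows 7-10 cols 3-4 z=3 -> covers; best now A (z=2)
  C: rows 3-4 cols 4-6 -> outside (row miss)
Winner: A at z=2

Answer: A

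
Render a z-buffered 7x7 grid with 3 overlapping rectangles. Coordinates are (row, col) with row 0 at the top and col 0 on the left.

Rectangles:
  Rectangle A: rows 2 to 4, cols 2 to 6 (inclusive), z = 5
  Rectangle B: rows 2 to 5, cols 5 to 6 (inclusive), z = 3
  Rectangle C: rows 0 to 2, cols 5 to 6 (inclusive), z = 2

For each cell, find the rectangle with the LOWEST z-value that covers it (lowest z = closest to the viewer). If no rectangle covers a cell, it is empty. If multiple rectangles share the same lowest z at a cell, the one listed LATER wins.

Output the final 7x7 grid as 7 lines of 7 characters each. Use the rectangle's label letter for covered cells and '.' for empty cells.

.....CC
.....CC
..AAACC
..AAABB
..AAABB
.....BB
.......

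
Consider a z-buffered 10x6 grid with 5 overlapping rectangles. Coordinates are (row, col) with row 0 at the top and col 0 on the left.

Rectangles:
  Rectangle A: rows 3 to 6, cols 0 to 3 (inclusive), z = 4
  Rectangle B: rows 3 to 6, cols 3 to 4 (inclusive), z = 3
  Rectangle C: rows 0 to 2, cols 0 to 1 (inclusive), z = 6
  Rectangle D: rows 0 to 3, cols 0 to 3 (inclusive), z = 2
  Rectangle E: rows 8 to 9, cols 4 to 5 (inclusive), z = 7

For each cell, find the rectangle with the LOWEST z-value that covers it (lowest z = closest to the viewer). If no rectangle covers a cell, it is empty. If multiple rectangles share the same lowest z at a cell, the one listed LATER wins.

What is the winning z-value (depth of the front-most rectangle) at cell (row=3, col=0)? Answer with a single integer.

Answer: 2

Derivation:
Check cell (3,0):
  A: rows 3-6 cols 0-3 z=4 -> covers; best now A (z=4)
  B: rows 3-6 cols 3-4 -> outside (col miss)
  C: rows 0-2 cols 0-1 -> outside (row miss)
  D: rows 0-3 cols 0-3 z=2 -> covers; best now D (z=2)
  E: rows 8-9 cols 4-5 -> outside (row miss)
Winner: D at z=2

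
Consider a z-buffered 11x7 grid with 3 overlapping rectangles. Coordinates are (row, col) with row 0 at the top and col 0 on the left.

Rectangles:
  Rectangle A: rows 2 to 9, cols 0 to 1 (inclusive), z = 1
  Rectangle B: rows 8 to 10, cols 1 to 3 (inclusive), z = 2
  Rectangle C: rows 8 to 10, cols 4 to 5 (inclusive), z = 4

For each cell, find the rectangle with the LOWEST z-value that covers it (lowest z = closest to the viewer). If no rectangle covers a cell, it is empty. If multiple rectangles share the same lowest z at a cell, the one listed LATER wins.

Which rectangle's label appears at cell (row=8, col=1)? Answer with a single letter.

Check cell (8,1):
  A: rows 2-9 cols 0-1 z=1 -> covers; best now A (z=1)
  B: rows 8-10 cols 1-3 z=2 -> covers; best now A (z=1)
  C: rows 8-10 cols 4-5 -> outside (col miss)
Winner: A at z=1

Answer: A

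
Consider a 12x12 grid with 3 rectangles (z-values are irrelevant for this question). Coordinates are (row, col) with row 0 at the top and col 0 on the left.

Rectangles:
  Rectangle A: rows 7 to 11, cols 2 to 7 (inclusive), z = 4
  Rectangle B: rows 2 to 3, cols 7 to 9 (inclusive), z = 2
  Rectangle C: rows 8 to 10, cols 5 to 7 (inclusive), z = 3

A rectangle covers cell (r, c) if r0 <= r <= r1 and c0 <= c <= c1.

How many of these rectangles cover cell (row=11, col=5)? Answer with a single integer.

Check cell (11,5):
  A: rows 7-11 cols 2-7 -> covers
  B: rows 2-3 cols 7-9 -> outside (row miss)
  C: rows 8-10 cols 5-7 -> outside (row miss)
Count covering = 1

Answer: 1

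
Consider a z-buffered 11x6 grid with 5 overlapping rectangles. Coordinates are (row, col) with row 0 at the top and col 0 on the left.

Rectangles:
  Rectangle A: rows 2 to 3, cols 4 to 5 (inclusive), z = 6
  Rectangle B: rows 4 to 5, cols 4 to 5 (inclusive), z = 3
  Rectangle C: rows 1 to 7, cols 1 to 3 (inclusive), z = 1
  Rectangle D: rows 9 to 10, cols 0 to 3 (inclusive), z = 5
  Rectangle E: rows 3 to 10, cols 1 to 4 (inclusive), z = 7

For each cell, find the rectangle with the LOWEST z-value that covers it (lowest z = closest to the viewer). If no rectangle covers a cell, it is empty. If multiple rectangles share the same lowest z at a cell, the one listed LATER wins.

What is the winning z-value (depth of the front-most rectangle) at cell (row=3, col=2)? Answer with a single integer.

Check cell (3,2):
  A: rows 2-3 cols 4-5 -> outside (col miss)
  B: rows 4-5 cols 4-5 -> outside (row miss)
  C: rows 1-7 cols 1-3 z=1 -> covers; best now C (z=1)
  D: rows 9-10 cols 0-3 -> outside (row miss)
  E: rows 3-10 cols 1-4 z=7 -> covers; best now C (z=1)
Winner: C at z=1

Answer: 1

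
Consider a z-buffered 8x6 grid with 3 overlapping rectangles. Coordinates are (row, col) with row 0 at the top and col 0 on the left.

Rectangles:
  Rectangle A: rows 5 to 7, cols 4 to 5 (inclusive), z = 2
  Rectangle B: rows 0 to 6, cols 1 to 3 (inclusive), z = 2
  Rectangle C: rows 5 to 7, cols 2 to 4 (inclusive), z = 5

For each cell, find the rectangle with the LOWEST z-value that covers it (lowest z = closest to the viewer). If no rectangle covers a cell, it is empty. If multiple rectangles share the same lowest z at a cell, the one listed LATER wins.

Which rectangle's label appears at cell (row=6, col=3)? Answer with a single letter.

Check cell (6,3):
  A: rows 5-7 cols 4-5 -> outside (col miss)
  B: rows 0-6 cols 1-3 z=2 -> covers; best now B (z=2)
  C: rows 5-7 cols 2-4 z=5 -> covers; best now B (z=2)
Winner: B at z=2

Answer: B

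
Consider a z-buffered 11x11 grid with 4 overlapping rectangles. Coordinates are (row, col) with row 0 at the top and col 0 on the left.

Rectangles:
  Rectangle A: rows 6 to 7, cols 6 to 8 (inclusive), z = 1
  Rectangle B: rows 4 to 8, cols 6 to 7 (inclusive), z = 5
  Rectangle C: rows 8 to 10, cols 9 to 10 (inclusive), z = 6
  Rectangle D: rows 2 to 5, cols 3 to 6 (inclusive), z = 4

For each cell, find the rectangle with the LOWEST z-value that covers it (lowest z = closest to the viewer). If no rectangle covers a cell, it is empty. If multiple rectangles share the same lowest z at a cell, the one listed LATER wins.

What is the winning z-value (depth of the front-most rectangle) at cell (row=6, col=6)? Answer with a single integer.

Answer: 1

Derivation:
Check cell (6,6):
  A: rows 6-7 cols 6-8 z=1 -> covers; best now A (z=1)
  B: rows 4-8 cols 6-7 z=5 -> covers; best now A (z=1)
  C: rows 8-10 cols 9-10 -> outside (row miss)
  D: rows 2-5 cols 3-6 -> outside (row miss)
Winner: A at z=1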